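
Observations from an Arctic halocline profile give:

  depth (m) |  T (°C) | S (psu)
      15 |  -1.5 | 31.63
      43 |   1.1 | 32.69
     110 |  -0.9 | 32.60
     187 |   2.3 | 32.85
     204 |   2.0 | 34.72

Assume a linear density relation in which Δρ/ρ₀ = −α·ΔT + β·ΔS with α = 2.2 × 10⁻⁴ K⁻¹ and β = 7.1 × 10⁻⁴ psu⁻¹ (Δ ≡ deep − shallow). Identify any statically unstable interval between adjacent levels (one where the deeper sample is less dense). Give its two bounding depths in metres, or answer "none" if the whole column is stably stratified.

110–187 m

Evaluate Δρ/ρ₀ = −αΔT + βΔS across each adjacent pair:
  15–43 m: −αΔT+βΔS = −(2.2 × 10⁻⁴)(+2.6)+(7.1 × 10⁻⁴)(+1.06) = 1.8 × 10⁻⁴ → stable
  43–110 m: −αΔT+βΔS = −(2.2 × 10⁻⁴)(-2.0)+(7.1 × 10⁻⁴)(-0.09) = 3.8 × 10⁻⁴ → stable
  110–187 m: −αΔT+βΔS = −(2.2 × 10⁻⁴)(+3.2)+(7.1 × 10⁻⁴)(+0.25) = -5.3 × 10⁻⁴ → UNSTABLE
  187–204 m: −αΔT+βΔS = −(2.2 × 10⁻⁴)(-0.3)+(7.1 × 10⁻⁴)(+1.87) = 1.4 × 10⁻³ → stable
The 110–187 m interval has Δρ < 0: lighter water underlies denser water.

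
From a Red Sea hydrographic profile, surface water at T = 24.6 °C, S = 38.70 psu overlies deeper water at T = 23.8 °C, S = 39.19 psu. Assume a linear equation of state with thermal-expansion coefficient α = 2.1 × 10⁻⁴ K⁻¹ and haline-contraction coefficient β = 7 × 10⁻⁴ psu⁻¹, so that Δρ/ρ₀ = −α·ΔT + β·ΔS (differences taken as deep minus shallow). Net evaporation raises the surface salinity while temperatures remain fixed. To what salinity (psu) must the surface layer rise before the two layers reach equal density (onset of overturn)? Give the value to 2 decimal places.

Neutral buoyancy requires −α(T_deep − T_surf) + β(S_deep − S_surf′) = 0.
S_surf′ = S_deep − (α/β)·ΔT = 39.19 − (2.1 × 10⁻⁴/7 × 10⁻⁴)·(-0.8) = 39.4300 psu.
Increase required: 39.4300 − 38.70 = 0.7300 psu.

39.43 psu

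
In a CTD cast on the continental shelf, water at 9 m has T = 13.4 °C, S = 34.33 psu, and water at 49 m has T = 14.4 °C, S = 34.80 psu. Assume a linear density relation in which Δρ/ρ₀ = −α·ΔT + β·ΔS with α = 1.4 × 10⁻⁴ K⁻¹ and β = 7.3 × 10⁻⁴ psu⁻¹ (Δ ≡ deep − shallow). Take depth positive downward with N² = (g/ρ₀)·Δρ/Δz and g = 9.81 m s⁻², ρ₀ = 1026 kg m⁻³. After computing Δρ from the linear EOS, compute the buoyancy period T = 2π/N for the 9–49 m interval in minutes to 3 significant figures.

14.8 min

ΔT = +1.0 K, ΔS = +0.47 psu (deep − shallow).
Δρ/ρ₀ = −αΔT + βΔS = -1.40 × 10⁻⁴ + 3.431 × 10⁻⁴ = 2.031 × 10⁻⁴, so Δρ ≈ 0.2084 kg m⁻³.
N² = (g/ρ₀)·Δρ/Δz = g·(Δρ/ρ₀)/Δz = 9.81 × 2.031 × 10⁻⁴ / 40 = 4.9810 × 10⁻⁵ s⁻².
N = √(4.9810 × 10⁻⁵) = 7.0576 × 10⁻³ rad s⁻¹ → T = 2π/N = 890.27 s = 14.838 min ≈ 14.8 min.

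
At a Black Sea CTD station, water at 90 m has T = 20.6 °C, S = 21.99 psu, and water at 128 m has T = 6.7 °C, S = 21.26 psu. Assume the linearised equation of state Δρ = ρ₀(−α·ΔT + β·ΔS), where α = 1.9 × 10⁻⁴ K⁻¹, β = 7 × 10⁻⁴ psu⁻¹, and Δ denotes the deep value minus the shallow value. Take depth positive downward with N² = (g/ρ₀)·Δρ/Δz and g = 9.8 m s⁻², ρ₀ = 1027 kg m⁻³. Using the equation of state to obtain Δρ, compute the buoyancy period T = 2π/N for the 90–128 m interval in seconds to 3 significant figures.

268 s

ΔT = -13.9 K, ΔS = -0.73 psu (deep − shallow).
Δρ/ρ₀ = −αΔT + βΔS = 2.641 × 10⁻³ − 5.11 × 10⁻⁴ = 2.13 × 10⁻³, so Δρ ≈ 2.188 kg m⁻³.
N² = (g/ρ₀)·Δρ/Δz = g·(Δρ/ρ₀)/Δz = 9.8 × 2.13 × 10⁻³ / 38 = 5.4932 × 10⁻⁴ s⁻².
N = √(5.4932 × 10⁻⁴) = 0.023438 rad s⁻¹ → T = 2π/N = 268.08 s ≈ 268 s.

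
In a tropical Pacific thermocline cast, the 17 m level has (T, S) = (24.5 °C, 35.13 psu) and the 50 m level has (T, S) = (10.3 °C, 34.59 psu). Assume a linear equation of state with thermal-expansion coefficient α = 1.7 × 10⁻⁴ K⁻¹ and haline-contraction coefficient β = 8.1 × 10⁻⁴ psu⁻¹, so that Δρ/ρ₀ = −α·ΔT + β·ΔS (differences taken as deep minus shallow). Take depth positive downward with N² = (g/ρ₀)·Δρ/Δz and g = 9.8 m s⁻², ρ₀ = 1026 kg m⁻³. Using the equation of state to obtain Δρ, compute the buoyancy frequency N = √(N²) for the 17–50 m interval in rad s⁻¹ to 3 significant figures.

0.0242 rad s⁻¹

ΔT = -14.2 K, ΔS = -0.54 psu (deep − shallow).
Δρ/ρ₀ = −αΔT + βΔS = 2.414 × 10⁻³ − 4.374 × 10⁻⁴ = 1.9766 × 10⁻³, so Δρ ≈ 2.028 kg m⁻³.
N² = (g/ρ₀)·Δρ/Δz = g·(Δρ/ρ₀)/Δz = 9.8 × 1.9766 × 10⁻³ / 33 = 5.8699 × 10⁻⁴ s⁻².
N = √(5.8699 × 10⁻⁴) = 0.024228 rad s⁻¹ ≈ 0.0242 rad s⁻¹.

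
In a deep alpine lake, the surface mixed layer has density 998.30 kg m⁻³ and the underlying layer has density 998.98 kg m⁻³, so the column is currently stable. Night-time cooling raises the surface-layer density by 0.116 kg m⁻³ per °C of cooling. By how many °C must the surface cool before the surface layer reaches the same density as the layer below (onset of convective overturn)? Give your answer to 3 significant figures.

5.86 °C

Density deficit of the surface layer: 998.98 − 998.30 = 0.68 kg m⁻³.
Required change = 0.68 / 0.116 = 5.86 °C.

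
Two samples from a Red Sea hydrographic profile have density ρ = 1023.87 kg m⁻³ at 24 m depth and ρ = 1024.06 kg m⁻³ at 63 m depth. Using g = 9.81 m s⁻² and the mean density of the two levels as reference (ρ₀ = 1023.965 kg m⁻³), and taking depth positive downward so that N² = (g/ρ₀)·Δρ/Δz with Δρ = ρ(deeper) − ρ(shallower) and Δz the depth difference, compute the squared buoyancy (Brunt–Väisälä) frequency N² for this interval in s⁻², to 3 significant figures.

Δρ = 1024.06 − 1023.87 = 0.19 kg m⁻³ over Δz = 63 − 24 = 39 m.
N² = (9.81/1023.965) × (0.19/39) = 4.6674 × 10⁻⁵ s⁻² ≈ 4.67 × 10⁻⁵ s⁻².
N² > 0, so the interval is statically stable.

4.67 × 10⁻⁵ s⁻²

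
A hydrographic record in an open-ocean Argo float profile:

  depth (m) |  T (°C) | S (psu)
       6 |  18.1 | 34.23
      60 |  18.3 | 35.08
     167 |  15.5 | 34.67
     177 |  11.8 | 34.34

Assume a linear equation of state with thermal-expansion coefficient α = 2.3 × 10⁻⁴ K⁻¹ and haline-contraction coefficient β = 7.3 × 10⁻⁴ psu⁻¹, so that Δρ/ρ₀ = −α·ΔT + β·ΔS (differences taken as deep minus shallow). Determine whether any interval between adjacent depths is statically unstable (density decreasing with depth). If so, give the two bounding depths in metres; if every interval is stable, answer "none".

none

Evaluate Δρ/ρ₀ = −αΔT + βΔS across each adjacent pair:
  6–60 m: −αΔT+βΔS = −(2.3 × 10⁻⁴)(+0.2)+(7.3 × 10⁻⁴)(+0.85) = 5.7 × 10⁻⁴ → stable
  60–167 m: −αΔT+βΔS = −(2.3 × 10⁻⁴)(-2.8)+(7.3 × 10⁻⁴)(-0.41) = 3.4 × 10⁻⁴ → stable
  167–177 m: −αΔT+βΔS = −(2.3 × 10⁻⁴)(-3.7)+(7.3 × 10⁻⁴)(-0.33) = 6.1 × 10⁻⁴ → stable
Every interval has Δρ > 0: the column is stably stratified throughout.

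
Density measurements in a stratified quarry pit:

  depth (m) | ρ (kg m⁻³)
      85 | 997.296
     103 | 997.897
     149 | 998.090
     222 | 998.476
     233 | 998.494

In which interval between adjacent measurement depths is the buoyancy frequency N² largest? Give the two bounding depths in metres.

85–103 m

Compute the density gradient over each adjacent pair:
  85–103 m: Δρ/Δz = 0.601/18 = 0.033 kg m⁻⁴
  103–149 m: Δρ/Δz = 0.193/46 = 4.2 × 10⁻³ kg m⁻⁴
  149–222 m: Δρ/Δz = 0.386/73 = 5.3 × 10⁻³ kg m⁻⁴
  222–233 m: Δρ/Δz = 0.018/11 = 1.6 × 10⁻³ kg m⁻⁴
The largest gradient is in the 85–103 m interval — the pycnocline.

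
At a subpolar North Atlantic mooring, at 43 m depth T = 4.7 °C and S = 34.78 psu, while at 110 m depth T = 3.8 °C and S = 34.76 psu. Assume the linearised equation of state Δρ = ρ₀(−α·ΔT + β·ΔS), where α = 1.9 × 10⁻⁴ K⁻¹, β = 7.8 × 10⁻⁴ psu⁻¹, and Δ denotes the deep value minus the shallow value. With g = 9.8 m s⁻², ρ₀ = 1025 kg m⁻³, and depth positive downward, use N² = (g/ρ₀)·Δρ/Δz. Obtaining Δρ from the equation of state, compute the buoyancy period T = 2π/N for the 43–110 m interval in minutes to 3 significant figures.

ΔT = -0.9 K, ΔS = -0.02 psu (deep − shallow).
Δρ/ρ₀ = −αΔT + βΔS = 1.71 × 10⁻⁴ − 1.56 × 10⁻⁵ = 1.554 × 10⁻⁴, so Δρ ≈ 0.1593 kg m⁻³.
N² = (g/ρ₀)·Δρ/Δz = g·(Δρ/ρ₀)/Δz = 9.8 × 1.554 × 10⁻⁴ / 67 = 2.2730 × 10⁻⁵ s⁻².
N = √(2.2730 × 10⁻⁵) = 4.7676 × 10⁻³ rad s⁻¹ → T = 2π/N = 1.3179 × 10³ s = 21.965 min ≈ 22.0 min.

22.0 min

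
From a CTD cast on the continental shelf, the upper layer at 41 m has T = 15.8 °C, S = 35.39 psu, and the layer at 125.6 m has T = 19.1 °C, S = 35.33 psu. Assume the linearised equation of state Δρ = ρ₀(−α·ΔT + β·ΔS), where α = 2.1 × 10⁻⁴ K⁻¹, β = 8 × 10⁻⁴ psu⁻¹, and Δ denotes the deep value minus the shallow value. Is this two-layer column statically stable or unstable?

ΔT = 19.1 − 15.8 = +3.3 K and ΔS = 35.33 − 35.39 = -0.06 psu (deep − shallow).
−αΔT = -6.93 × 10⁻⁴; βΔS = -4.80 × 10⁻⁵; sum Δρ/ρ₀ = -7.41 × 10⁻⁴.
Δρ/ρ₀ < 0, so Δρ < 0: deeper water is lighter → statically unstable; the column would overturn.

unstable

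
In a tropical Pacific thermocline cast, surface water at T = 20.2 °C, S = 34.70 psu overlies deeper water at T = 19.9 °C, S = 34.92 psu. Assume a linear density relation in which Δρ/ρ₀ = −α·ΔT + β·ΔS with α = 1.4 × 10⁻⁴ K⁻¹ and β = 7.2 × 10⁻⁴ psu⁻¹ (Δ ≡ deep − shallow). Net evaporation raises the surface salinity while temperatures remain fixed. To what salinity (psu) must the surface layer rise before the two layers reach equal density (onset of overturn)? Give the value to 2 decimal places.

34.98 psu

Neutral buoyancy requires −α(T_deep − T_surf) + β(S_deep − S_surf′) = 0.
S_surf′ = S_deep − (α/β)·ΔT = 34.92 − (1.4 × 10⁻⁴/7.2 × 10⁻⁴)·(-0.3) = 34.9783 psu.
Increase required: 34.9783 − 34.70 = 0.2783 psu.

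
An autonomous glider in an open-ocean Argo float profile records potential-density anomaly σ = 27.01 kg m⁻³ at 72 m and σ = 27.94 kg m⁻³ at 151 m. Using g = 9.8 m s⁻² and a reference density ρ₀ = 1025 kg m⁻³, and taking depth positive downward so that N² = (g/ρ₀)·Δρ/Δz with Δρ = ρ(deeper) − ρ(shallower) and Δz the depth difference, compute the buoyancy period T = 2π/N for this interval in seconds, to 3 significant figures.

592 s

Δρ = 1027.94 − 1027.01 = 0.93 kg m⁻³ over Δz = 151 − 72 = 79 m.
N² = (9.8/1025) × (0.93/79) = 1.1255 × 10⁻⁴ s⁻².
N = √(1.1255 × 10⁻⁴) = 0.010609 rad s⁻¹, so T = 2π/N = 592.25 s ≈ 592 s.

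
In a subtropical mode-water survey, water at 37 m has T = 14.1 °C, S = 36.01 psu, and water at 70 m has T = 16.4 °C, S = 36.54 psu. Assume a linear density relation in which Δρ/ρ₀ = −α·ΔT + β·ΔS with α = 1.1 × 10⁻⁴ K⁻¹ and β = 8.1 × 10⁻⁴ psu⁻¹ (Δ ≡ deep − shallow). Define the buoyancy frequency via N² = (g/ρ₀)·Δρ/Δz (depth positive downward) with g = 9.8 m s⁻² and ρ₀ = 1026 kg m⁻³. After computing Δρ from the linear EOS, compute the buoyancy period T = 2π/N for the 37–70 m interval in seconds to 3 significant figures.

868 s

ΔT = +2.3 K, ΔS = +0.53 psu (deep − shallow).
Δρ/ρ₀ = −αΔT + βΔS = -2.53 × 10⁻⁴ + 4.293 × 10⁻⁴ = 1.763 × 10⁻⁴, so Δρ ≈ 0.1809 kg m⁻³.
N² = (g/ρ₀)·Δρ/Δz = g·(Δρ/ρ₀)/Δz = 9.8 × 1.763 × 10⁻⁴ / 33 = 5.2356 × 10⁻⁵ s⁻².
N = √(5.2356 × 10⁻⁵) = 7.2357 × 10⁻³ rad s⁻¹ → T = 2π/N = 868.36 s ≈ 868 s.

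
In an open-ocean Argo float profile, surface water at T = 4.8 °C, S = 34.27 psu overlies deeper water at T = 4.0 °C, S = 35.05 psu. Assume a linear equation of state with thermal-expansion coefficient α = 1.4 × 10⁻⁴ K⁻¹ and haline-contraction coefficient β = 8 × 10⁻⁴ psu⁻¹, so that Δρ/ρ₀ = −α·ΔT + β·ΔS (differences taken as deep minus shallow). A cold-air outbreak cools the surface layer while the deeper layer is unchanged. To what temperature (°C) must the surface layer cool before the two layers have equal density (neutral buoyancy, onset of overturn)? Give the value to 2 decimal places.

Neutral buoyancy requires Δρ = 0, i.e. −α(T_deep − T_surf′) + β(S_deep − S_surf) = 0.
T_surf′ = T_deep − (β/α)·ΔS = 4.0 − (8 × 10⁻⁴/1.4 × 10⁻⁴)·(+0.78) = -0.4571 °C.
Cooling required: 4.8 − (-0.4571) = 5.2571 °C.

-0.46 °C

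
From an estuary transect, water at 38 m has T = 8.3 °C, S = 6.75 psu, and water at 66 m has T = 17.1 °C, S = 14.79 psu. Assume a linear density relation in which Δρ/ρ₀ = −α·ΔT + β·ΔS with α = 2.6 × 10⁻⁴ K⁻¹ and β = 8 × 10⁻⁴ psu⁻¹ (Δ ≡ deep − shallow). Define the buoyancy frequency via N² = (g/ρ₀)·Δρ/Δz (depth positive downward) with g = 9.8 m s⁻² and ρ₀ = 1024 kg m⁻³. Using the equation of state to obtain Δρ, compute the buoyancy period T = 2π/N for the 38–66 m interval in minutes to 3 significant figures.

2.75 min

ΔT = +8.8 K, ΔS = +8.04 psu (deep − shallow).
Δρ/ρ₀ = −αΔT + βΔS = -2.288 × 10⁻³ + 6.432 × 10⁻³ = 4.144 × 10⁻³, so Δρ ≈ 4.243 kg m⁻³.
N² = (g/ρ₀)·Δρ/Δz = g·(Δρ/ρ₀)/Δz = 9.8 × 4.144 × 10⁻³ / 28 = 1.4504 × 10⁻³ s⁻².
N = √(1.4504 × 10⁻³) = 0.038084 rad s⁻¹ → T = 2π/N = 164.98 s = 2.7497 min ≈ 2.75 min.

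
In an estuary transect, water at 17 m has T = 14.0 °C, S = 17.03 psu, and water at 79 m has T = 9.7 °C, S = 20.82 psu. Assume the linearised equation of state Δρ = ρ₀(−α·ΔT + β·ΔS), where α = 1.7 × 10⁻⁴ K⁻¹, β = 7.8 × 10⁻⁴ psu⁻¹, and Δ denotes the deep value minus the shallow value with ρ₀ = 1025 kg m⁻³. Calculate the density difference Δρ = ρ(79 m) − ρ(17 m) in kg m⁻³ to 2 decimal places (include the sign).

ΔT = -4.3 K, ΔS = +3.79 psu (deep − shallow).
Δρ/ρ₀ = −(1.7 × 10⁻⁴)(-4.3) + (7.8 × 10⁻⁴)(+3.79) = 3.6872 × 10⁻³.
Δρ = 1025 × (3.6872 × 10⁻³) = +3.78 kg m⁻³.
Positive Δρ: denser below, stable.

+3.78 kg m⁻³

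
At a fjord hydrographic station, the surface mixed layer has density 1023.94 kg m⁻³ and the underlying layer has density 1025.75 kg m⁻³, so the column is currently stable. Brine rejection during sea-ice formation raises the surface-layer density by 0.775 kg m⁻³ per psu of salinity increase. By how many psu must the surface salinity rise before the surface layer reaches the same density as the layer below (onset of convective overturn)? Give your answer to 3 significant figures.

2.34 psu

Density deficit of the surface layer: 1025.75 − 1023.94 = 1.81 kg m⁻³.
Required change = 1.81 / 0.775 = 2.34 psu.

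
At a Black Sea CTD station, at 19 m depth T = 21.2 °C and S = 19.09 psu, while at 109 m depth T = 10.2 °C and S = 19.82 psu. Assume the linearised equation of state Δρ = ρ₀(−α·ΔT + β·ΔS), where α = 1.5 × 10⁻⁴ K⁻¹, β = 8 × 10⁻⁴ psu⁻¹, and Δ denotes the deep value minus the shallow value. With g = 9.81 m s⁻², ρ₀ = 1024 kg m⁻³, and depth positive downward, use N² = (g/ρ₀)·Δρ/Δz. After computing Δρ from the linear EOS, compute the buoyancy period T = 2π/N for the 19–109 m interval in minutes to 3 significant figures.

6.71 min

ΔT = -11.0 K, ΔS = +0.73 psu (deep − shallow).
Δρ/ρ₀ = −αΔT + βΔS = 1.65 × 10⁻³ + 5.84 × 10⁻⁴ = 2.234 × 10⁻³, so Δρ ≈ 2.288 kg m⁻³.
N² = (g/ρ₀)·Δρ/Δz = g·(Δρ/ρ₀)/Δz = 9.81 × 2.234 × 10⁻³ / 90 = 2.4351 × 10⁻⁴ s⁻².
N = √(2.4351 × 10⁻⁴) = 0.015605 rad s⁻¹ → T = 2π/N = 402.64 s = 6.7107 min ≈ 6.71 min.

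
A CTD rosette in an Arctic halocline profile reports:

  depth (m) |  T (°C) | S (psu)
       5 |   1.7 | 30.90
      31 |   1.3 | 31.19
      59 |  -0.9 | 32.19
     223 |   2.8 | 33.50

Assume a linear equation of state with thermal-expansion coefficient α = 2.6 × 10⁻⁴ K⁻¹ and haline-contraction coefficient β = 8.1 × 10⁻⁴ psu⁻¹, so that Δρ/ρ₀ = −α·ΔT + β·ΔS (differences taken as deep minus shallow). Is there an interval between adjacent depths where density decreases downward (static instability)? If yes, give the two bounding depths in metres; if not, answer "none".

none

Evaluate Δρ/ρ₀ = −αΔT + βΔS across each adjacent pair:
  5–31 m: −αΔT+βΔS = −(2.6 × 10⁻⁴)(-0.4)+(8.1 × 10⁻⁴)(+0.29) = 3.4 × 10⁻⁴ → stable
  31–59 m: −αΔT+βΔS = −(2.6 × 10⁻⁴)(-2.2)+(8.1 × 10⁻⁴)(+1.00) = 1.4 × 10⁻³ → stable
  59–223 m: −αΔT+βΔS = −(2.6 × 10⁻⁴)(+3.7)+(8.1 × 10⁻⁴)(+1.31) = 9.9 × 10⁻⁵ → stable
Every interval has Δρ > 0: the column is stably stratified throughout.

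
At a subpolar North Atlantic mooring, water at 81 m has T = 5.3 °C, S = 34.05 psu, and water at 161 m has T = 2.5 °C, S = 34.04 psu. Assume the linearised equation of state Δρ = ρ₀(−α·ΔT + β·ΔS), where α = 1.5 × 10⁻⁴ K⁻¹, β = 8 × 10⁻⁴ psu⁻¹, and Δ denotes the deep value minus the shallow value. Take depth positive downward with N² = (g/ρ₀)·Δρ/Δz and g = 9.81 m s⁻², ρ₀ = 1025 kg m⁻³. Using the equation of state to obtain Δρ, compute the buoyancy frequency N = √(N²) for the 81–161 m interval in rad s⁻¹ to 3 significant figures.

7.11 × 10⁻³ rad s⁻¹

ΔT = -2.8 K, ΔS = -0.01 psu (deep − shallow).
Δρ/ρ₀ = −αΔT + βΔS = 4.20 × 10⁻⁴ − 8.00 × 10⁻⁶ = 4.12 × 10⁻⁴, so Δρ ≈ 0.4223 kg m⁻³.
N² = (g/ρ₀)·Δρ/Δz = g·(Δρ/ρ₀)/Δz = 9.81 × 4.12 × 10⁻⁴ / 80 = 5.0522 × 10⁻⁵ s⁻².
N = √(5.0522 × 10⁻⁵) = 7.1079 × 10⁻³ rad s⁻¹ ≈ 7.11 × 10⁻³ rad s⁻¹.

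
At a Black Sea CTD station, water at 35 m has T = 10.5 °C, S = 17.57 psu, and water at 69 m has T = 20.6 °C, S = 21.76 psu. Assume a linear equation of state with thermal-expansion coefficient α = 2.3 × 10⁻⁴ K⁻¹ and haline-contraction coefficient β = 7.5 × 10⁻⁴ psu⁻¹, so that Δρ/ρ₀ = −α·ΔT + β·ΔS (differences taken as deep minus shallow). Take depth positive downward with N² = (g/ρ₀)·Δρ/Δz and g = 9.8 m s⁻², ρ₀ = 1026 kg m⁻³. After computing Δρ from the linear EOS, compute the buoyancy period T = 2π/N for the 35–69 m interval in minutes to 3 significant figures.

6.81 min

ΔT = +10.1 K, ΔS = +4.19 psu (deep − shallow).
Δρ/ρ₀ = −αΔT + βΔS = -2.323 × 10⁻³ + 3.1425 × 10⁻³ = 8.195 × 10⁻⁴, so Δρ ≈ 0.8408 kg m⁻³.
N² = (g/ρ₀)·Δρ/Δz = g·(Δρ/ρ₀)/Δz = 9.8 × 8.195 × 10⁻⁴ / 34 = 2.3621 × 10⁻⁴ s⁻².
N = √(2.3621 × 10⁻⁴) = 0.015369 rad s⁻¹ → T = 2π/N = 408.82 s = 6.8137 min ≈ 6.81 min.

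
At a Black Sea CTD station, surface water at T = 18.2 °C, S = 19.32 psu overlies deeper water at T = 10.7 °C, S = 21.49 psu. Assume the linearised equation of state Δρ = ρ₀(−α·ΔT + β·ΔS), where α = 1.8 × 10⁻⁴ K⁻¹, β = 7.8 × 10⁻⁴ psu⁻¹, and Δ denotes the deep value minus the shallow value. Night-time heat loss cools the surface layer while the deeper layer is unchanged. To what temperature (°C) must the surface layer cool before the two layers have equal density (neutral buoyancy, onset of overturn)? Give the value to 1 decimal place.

Neutral buoyancy requires Δρ = 0, i.e. −α(T_deep − T_surf′) + β(S_deep − S_surf) = 0.
T_surf′ = T_deep − (β/α)·ΔS = 10.7 − (7.8 × 10⁻⁴/1.8 × 10⁻⁴)·(+2.17) = 1.297 °C.
Cooling required: 18.2 − (1.297) = 16.903 °C.

1.3 °C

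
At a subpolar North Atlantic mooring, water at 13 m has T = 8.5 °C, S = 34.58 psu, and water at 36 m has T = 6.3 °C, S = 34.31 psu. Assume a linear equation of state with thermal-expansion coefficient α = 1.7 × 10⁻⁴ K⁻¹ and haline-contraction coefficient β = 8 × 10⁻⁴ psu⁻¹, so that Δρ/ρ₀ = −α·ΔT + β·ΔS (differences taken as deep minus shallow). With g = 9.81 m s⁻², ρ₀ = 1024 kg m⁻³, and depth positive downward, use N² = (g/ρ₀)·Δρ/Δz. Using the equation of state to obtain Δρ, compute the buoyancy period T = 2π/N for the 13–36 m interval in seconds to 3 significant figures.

ΔT = -2.2 K, ΔS = -0.27 psu (deep − shallow).
Δρ/ρ₀ = −αΔT + βΔS = 3.74 × 10⁻⁴ − 2.16 × 10⁻⁴ = 1.58 × 10⁻⁴, so Δρ ≈ 0.1618 kg m⁻³.
N² = (g/ρ₀)·Δρ/Δz = g·(Δρ/ρ₀)/Δz = 9.81 × 1.58 × 10⁻⁴ / 23 = 6.7390 × 10⁻⁵ s⁻².
N = √(6.7390 × 10⁻⁵) = 8.2091 × 10⁻³ rad s⁻¹ → T = 2π/N = 765.39 s ≈ 765 s.

765 s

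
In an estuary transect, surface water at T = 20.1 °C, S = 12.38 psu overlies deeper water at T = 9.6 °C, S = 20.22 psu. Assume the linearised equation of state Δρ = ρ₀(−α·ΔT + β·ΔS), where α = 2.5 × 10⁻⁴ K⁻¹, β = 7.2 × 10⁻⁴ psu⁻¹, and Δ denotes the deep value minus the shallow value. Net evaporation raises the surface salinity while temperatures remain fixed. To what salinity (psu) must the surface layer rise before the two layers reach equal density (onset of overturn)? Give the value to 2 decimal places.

Neutral buoyancy requires −α(T_deep − T_surf) + β(S_deep − S_surf′) = 0.
S_surf′ = S_deep − (α/β)·ΔT = 20.22 − (2.5 × 10⁻⁴/7.2 × 10⁻⁴)·(-10.5) = 23.8658 psu.
Increase required: 23.8658 − 12.38 = 11.4858 psu.

23.87 psu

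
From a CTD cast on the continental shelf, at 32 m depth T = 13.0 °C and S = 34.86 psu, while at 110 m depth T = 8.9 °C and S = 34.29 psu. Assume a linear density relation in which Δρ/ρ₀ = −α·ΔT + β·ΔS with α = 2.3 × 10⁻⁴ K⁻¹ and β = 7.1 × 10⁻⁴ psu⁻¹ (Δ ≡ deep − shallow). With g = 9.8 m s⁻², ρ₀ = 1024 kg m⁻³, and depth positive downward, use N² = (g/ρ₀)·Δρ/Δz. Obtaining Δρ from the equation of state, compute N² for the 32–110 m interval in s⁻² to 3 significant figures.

6.76 × 10⁻⁵ s⁻²

ΔT = -4.1 K, ΔS = -0.57 psu (deep − shallow).
Δρ/ρ₀ = −αΔT + βΔS = 9.43 × 10⁻⁴ − 4.047 × 10⁻⁴ = 5.383 × 10⁻⁴, so Δρ ≈ 0.5512 kg m⁻³.
N² = (g/ρ₀)·Δρ/Δz = g·(Δρ/ρ₀)/Δz = 9.8 × 5.383 × 10⁻⁴ / 78 = 6.7633 × 10⁻⁵ s⁻² ≈ 6.76 × 10⁻⁵ s⁻².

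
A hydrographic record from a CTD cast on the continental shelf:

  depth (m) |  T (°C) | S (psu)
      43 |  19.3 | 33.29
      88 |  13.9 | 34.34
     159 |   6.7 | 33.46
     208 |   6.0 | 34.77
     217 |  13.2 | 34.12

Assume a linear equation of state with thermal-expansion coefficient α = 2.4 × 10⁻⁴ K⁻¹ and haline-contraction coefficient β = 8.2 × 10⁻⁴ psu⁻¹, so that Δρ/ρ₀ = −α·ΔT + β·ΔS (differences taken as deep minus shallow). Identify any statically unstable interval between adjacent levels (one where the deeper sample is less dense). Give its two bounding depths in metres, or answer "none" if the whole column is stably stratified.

Evaluate Δρ/ρ₀ = −αΔT + βΔS across each adjacent pair:
  43–88 m: −αΔT+βΔS = −(2.4 × 10⁻⁴)(-5.4)+(8.2 × 10⁻⁴)(+1.05) = 2.2 × 10⁻³ → stable
  88–159 m: −αΔT+βΔS = −(2.4 × 10⁻⁴)(-7.2)+(8.2 × 10⁻⁴)(-0.88) = 1.0 × 10⁻³ → stable
  159–208 m: −αΔT+βΔS = −(2.4 × 10⁻⁴)(-0.7)+(8.2 × 10⁻⁴)(+1.31) = 1.2 × 10⁻³ → stable
  208–217 m: −αΔT+βΔS = −(2.4 × 10⁻⁴)(+7.2)+(8.2 × 10⁻⁴)(-0.65) = -2.3 × 10⁻³ → UNSTABLE
The 208–217 m interval has Δρ < 0: lighter water underlies denser water.

208–217 m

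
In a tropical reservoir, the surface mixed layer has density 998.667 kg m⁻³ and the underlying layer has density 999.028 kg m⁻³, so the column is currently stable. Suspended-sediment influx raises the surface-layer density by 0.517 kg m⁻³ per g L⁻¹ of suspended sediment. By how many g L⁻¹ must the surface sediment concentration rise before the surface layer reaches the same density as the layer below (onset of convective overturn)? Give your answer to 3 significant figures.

0.698 g L⁻¹

Density deficit of the surface layer: 999.028 − 998.667 = 0.361 kg m⁻³.
Required change = 0.361 / 0.517 = 0.698 g L⁻¹.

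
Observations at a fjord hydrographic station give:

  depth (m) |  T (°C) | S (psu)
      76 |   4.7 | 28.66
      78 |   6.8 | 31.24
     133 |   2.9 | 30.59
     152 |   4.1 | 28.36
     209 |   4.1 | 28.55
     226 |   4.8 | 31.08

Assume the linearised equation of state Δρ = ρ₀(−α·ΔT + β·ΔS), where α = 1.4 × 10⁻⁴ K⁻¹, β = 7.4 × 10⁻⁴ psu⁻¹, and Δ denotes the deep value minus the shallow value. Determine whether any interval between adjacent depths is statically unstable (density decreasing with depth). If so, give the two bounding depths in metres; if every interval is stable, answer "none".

133–152 m

Evaluate Δρ/ρ₀ = −αΔT + βΔS across each adjacent pair:
  76–78 m: −αΔT+βΔS = −(1.4 × 10⁻⁴)(+2.1)+(7.4 × 10⁻⁴)(+2.58) = 1.6 × 10⁻³ → stable
  78–133 m: −αΔT+βΔS = −(1.4 × 10⁻⁴)(-3.9)+(7.4 × 10⁻⁴)(-0.65) = 6.5 × 10⁻⁵ → stable
  133–152 m: −αΔT+βΔS = −(1.4 × 10⁻⁴)(+1.2)+(7.4 × 10⁻⁴)(-2.23) = -1.8 × 10⁻³ → UNSTABLE
  152–209 m: −αΔT+βΔS = −(1.4 × 10⁻⁴)(+0.0)+(7.4 × 10⁻⁴)(+0.19) = 1.4 × 10⁻⁴ → stable
  209–226 m: −αΔT+βΔS = −(1.4 × 10⁻⁴)(+0.7)+(7.4 × 10⁻⁴)(+2.53) = 1.8 × 10⁻³ → stable
The 133–152 m interval has Δρ < 0: lighter water underlies denser water.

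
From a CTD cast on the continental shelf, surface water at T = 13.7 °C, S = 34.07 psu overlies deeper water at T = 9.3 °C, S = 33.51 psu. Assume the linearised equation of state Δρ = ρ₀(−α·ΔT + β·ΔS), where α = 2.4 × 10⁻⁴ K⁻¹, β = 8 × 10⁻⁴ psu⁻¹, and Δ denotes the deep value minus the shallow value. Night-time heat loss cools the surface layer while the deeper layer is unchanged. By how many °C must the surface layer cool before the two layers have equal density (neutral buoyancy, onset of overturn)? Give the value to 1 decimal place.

2.5 °C

Neutral buoyancy requires Δρ = 0, i.e. −α(T_deep − T_surf′) + β(S_deep − S_surf) = 0.
T_surf′ = T_deep − (β/α)·ΔS = 9.3 − (8 × 10⁻⁴/2.4 × 10⁻⁴)·(-0.56) = 11.167 °C.
Cooling required: 13.7 − (11.167) = 2.533 °C.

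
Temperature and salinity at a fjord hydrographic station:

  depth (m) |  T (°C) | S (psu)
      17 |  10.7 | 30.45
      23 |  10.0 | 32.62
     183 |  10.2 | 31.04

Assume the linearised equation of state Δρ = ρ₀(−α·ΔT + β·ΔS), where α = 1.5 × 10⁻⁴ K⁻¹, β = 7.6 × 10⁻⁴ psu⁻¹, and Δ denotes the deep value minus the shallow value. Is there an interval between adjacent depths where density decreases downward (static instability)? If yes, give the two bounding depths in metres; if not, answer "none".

23–183 m

Evaluate Δρ/ρ₀ = −αΔT + βΔS across each adjacent pair:
  17–23 m: −αΔT+βΔS = −(1.5 × 10⁻⁴)(-0.7)+(7.6 × 10⁻⁴)(+2.17) = 1.8 × 10⁻³ → stable
  23–183 m: −αΔT+βΔS = −(1.5 × 10⁻⁴)(+0.2)+(7.6 × 10⁻⁴)(-1.58) = -1.2 × 10⁻³ → UNSTABLE
The 23–183 m interval has Δρ < 0: lighter water underlies denser water.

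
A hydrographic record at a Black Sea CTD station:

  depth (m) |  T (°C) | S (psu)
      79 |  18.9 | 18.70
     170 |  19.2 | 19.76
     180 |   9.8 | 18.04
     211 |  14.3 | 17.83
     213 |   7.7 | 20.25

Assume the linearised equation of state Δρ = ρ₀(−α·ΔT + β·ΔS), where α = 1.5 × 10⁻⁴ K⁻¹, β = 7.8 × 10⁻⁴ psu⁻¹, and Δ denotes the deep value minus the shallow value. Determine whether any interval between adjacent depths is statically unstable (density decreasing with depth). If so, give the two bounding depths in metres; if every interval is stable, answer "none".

180–211 m

Evaluate Δρ/ρ₀ = −αΔT + βΔS across each adjacent pair:
  79–170 m: −αΔT+βΔS = −(1.5 × 10⁻⁴)(+0.3)+(7.8 × 10⁻⁴)(+1.06) = 7.8 × 10⁻⁴ → stable
  170–180 m: −αΔT+βΔS = −(1.5 × 10⁻⁴)(-9.4)+(7.8 × 10⁻⁴)(-1.72) = 6.8 × 10⁻⁵ → stable
  180–211 m: −αΔT+βΔS = −(1.5 × 10⁻⁴)(+4.5)+(7.8 × 10⁻⁴)(-0.21) = -8.4 × 10⁻⁴ → UNSTABLE
  211–213 m: −αΔT+βΔS = −(1.5 × 10⁻⁴)(-6.6)+(7.8 × 10⁻⁴)(+2.42) = 2.9 × 10⁻³ → stable
The 180–211 m interval has Δρ < 0: lighter water underlies denser water.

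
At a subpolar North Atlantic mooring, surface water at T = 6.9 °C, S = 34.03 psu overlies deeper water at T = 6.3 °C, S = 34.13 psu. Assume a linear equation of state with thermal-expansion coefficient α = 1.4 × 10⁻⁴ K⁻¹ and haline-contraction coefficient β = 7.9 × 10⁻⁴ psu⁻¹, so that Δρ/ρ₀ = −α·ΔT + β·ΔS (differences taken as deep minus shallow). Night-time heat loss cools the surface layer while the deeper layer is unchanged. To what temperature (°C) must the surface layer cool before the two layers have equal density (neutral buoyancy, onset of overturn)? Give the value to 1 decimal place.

5.7 °C

Neutral buoyancy requires Δρ = 0, i.e. −α(T_deep − T_surf′) + β(S_deep − S_surf) = 0.
T_surf′ = T_deep − (β/α)·ΔS = 6.3 − (7.9 × 10⁻⁴/1.4 × 10⁻⁴)·(+0.10) = 5.736 °C.
Cooling required: 6.9 − (5.736) = 1.164 °C.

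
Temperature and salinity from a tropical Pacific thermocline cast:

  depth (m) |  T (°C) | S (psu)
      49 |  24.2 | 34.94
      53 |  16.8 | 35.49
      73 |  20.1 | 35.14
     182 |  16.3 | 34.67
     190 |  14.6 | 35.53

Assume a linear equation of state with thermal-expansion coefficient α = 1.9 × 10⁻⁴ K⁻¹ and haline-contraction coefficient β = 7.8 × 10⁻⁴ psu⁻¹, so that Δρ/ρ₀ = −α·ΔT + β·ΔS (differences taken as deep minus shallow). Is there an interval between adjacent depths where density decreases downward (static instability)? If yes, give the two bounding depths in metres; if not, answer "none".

53–73 m

Evaluate Δρ/ρ₀ = −αΔT + βΔS across each adjacent pair:
  49–53 m: −αΔT+βΔS = −(1.9 × 10⁻⁴)(-7.4)+(7.8 × 10⁻⁴)(+0.55) = 1.8 × 10⁻³ → stable
  53–73 m: −αΔT+βΔS = −(1.9 × 10⁻⁴)(+3.3)+(7.8 × 10⁻⁴)(-0.35) = -9.0 × 10⁻⁴ → UNSTABLE
  73–182 m: −αΔT+βΔS = −(1.9 × 10⁻⁴)(-3.8)+(7.8 × 10⁻⁴)(-0.47) = 3.6 × 10⁻⁴ → stable
  182–190 m: −αΔT+βΔS = −(1.9 × 10⁻⁴)(-1.7)+(7.8 × 10⁻⁴)(+0.86) = 9.9 × 10⁻⁴ → stable
The 53–73 m interval has Δρ < 0: lighter water underlies denser water.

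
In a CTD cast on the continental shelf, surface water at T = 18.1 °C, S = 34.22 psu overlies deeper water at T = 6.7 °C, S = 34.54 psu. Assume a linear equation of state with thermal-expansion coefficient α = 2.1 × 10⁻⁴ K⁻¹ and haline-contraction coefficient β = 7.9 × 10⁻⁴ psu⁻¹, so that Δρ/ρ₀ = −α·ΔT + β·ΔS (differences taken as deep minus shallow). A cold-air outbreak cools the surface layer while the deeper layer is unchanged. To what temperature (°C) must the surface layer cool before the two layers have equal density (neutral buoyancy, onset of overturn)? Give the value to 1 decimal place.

Neutral buoyancy requires Δρ = 0, i.e. −α(T_deep − T_surf′) + β(S_deep − S_surf) = 0.
T_surf′ = T_deep − (β/α)·ΔS = 6.7 − (7.9 × 10⁻⁴/2.1 × 10⁻⁴)·(+0.32) = 5.496 °C.
Cooling required: 18.1 − (5.496) = 12.604 °C.

5.5 °C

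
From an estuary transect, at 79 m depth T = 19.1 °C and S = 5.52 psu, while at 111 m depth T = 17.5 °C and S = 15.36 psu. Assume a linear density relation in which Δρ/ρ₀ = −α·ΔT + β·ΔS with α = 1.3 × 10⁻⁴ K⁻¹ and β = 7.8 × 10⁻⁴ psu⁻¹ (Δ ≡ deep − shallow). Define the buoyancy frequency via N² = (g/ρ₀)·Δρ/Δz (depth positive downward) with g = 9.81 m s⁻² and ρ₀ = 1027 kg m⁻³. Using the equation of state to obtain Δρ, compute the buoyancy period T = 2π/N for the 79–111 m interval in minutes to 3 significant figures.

2.13 min

ΔT = -1.6 K, ΔS = +9.84 psu (deep − shallow).
Δρ/ρ₀ = −αΔT + βΔS = 2.08 × 10⁻⁴ + 7.6752 × 10⁻³ = 7.8832 × 10⁻³, so Δρ ≈ 8.096 kg m⁻³.
N² = (g/ρ₀)·Δρ/Δz = g·(Δρ/ρ₀)/Δz = 9.81 × 7.8832 × 10⁻³ / 32 = 2.4167 × 10⁻³ s⁻².
N = √(2.4167 × 10⁻³) = 0.049160 rad s⁻¹ → T = 2π/N = 127.81 s = 2.1302 min ≈ 2.13 min.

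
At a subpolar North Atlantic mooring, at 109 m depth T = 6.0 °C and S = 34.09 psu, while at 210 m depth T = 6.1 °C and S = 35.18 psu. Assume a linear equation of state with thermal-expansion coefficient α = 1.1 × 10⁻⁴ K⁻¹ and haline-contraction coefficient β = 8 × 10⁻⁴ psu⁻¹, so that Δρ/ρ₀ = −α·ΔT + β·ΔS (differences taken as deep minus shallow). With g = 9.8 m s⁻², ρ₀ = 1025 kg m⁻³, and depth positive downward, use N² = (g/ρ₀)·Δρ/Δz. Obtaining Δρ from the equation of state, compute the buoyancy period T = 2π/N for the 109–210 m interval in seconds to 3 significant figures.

687 s

ΔT = +0.1 K, ΔS = +1.09 psu (deep − shallow).
Δρ/ρ₀ = −αΔT + βΔS = -1.10 × 10⁻⁵ + 8.72 × 10⁻⁴ = 8.61 × 10⁻⁴, so Δρ ≈ 0.8825 kg m⁻³.
N² = (g/ρ₀)·Δρ/Δz = g·(Δρ/ρ₀)/Δz = 9.8 × 8.61 × 10⁻⁴ / 101 = 8.3543 × 10⁻⁵ s⁻².
N = √(8.3543 × 10⁻⁵) = 9.1402 × 10⁻³ rad s⁻¹ → T = 2π/N = 687.42 s ≈ 687 s.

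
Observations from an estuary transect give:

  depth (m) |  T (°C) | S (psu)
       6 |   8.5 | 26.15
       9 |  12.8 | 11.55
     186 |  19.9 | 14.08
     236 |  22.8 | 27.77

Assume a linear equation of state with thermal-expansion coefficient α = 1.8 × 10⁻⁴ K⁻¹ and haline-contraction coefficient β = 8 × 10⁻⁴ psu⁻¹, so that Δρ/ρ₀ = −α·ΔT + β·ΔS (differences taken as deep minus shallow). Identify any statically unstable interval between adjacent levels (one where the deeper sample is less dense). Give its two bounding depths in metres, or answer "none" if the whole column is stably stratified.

Evaluate Δρ/ρ₀ = −αΔT + βΔS across each adjacent pair:
  6–9 m: −αΔT+βΔS = −(1.8 × 10⁻⁴)(+4.3)+(8 × 10⁻⁴)(-14.60) = -0.012 → UNSTABLE
  9–186 m: −αΔT+βΔS = −(1.8 × 10⁻⁴)(+7.1)+(8 × 10⁻⁴)(+2.53) = 7.5 × 10⁻⁴ → stable
  186–236 m: −αΔT+βΔS = −(1.8 × 10⁻⁴)(+2.9)+(8 × 10⁻⁴)(+13.69) = 0.010 → stable
The 6–9 m interval has Δρ < 0: lighter water underlies denser water.

6–9 m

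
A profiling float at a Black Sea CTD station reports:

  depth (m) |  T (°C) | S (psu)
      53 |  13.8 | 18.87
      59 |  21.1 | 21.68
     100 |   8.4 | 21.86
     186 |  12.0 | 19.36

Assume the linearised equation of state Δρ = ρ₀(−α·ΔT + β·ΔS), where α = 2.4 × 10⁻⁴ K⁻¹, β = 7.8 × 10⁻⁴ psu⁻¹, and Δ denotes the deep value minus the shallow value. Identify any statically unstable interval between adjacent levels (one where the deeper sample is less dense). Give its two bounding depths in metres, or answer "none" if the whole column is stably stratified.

Evaluate Δρ/ρ₀ = −αΔT + βΔS across each adjacent pair:
  53–59 m: −αΔT+βΔS = −(2.4 × 10⁻⁴)(+7.3)+(7.8 × 10⁻⁴)(+2.81) = 4.4 × 10⁻⁴ → stable
  59–100 m: −αΔT+βΔS = −(2.4 × 10⁻⁴)(-12.7)+(7.8 × 10⁻⁴)(+0.18) = 3.2 × 10⁻³ → stable
  100–186 m: −αΔT+βΔS = −(2.4 × 10⁻⁴)(+3.6)+(7.8 × 10⁻⁴)(-2.50) = -2.8 × 10⁻³ → UNSTABLE
The 100–186 m interval has Δρ < 0: lighter water underlies denser water.

100–186 m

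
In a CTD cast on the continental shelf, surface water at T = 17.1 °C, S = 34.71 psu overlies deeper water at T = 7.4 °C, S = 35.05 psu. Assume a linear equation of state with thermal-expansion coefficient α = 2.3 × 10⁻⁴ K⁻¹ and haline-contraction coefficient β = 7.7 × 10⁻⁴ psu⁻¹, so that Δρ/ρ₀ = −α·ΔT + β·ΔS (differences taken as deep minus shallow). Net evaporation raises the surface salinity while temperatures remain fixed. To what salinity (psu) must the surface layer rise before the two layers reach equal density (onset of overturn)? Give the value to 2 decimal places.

37.95 psu

Neutral buoyancy requires −α(T_deep − T_surf) + β(S_deep − S_surf′) = 0.
S_surf′ = S_deep − (α/β)·ΔT = 35.05 − (2.3 × 10⁻⁴/7.7 × 10⁻⁴)·(-9.7) = 37.9474 psu.
Increase required: 37.9474 − 34.71 = 3.2374 psu.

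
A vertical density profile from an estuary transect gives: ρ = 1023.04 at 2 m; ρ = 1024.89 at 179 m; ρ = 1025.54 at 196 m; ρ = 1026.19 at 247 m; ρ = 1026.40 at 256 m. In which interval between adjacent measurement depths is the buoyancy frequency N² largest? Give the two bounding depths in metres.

179–196 m

Compute the density gradient over each adjacent pair:
  2–179 m: Δρ/Δz = 1.85/177 = 0.010 kg m⁻⁴
  179–196 m: Δρ/Δz = 0.65/17 = 0.038 kg m⁻⁴
  196–247 m: Δρ/Δz = 0.65/51 = 0.013 kg m⁻⁴
  247–256 m: Δρ/Δz = 0.21/9 = 0.023 kg m⁻⁴
The largest gradient is in the 179–196 m interval — the pycnocline.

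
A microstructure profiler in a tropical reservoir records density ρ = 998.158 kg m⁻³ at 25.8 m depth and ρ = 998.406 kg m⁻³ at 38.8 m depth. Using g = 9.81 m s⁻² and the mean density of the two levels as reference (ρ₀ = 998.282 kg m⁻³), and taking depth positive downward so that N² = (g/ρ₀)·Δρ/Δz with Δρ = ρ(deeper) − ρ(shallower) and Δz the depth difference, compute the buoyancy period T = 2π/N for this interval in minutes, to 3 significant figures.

7.65 min

Δρ = 998.406 − 998.158 = 0.248 kg m⁻³ over Δz = 38.8 − 25.8 = 13 m.
N² = (9.81/998.282) × (0.248/13) = 1.8747 × 10⁻⁴ s⁻².
N = √(1.8747 × 10⁻⁴) = 0.013692 rad s⁻¹, so T = 2π/N = 458.89 s = 7.6482 min ≈ 7.65 min.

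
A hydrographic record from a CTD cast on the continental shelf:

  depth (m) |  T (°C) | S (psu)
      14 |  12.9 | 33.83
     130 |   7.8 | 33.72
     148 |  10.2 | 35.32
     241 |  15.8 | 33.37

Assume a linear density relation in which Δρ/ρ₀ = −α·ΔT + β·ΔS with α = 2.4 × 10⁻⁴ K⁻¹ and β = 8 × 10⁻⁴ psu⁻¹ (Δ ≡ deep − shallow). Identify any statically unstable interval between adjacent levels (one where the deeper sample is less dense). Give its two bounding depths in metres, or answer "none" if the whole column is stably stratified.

148–241 m

Evaluate Δρ/ρ₀ = −αΔT + βΔS across each adjacent pair:
  14–130 m: −αΔT+βΔS = −(2.4 × 10⁻⁴)(-5.1)+(8 × 10⁻⁴)(-0.11) = 1.1 × 10⁻³ → stable
  130–148 m: −αΔT+βΔS = −(2.4 × 10⁻⁴)(+2.4)+(8 × 10⁻⁴)(+1.60) = 7.0 × 10⁻⁴ → stable
  148–241 m: −αΔT+βΔS = −(2.4 × 10⁻⁴)(+5.6)+(8 × 10⁻⁴)(-1.95) = -2.9 × 10⁻³ → UNSTABLE
The 148–241 m interval has Δρ < 0: lighter water underlies denser water.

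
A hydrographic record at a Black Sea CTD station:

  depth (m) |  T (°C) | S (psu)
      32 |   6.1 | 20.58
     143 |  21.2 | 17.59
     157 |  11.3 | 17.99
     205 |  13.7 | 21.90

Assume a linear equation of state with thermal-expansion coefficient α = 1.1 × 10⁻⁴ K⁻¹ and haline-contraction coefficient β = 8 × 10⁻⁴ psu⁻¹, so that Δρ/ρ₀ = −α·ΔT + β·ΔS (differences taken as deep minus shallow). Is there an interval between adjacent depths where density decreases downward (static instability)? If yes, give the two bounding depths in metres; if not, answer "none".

Evaluate Δρ/ρ₀ = −αΔT + βΔS across each adjacent pair:
  32–143 m: −αΔT+βΔS = −(1.1 × 10⁻⁴)(+15.1)+(8 × 10⁻⁴)(-2.99) = -4.1 × 10⁻³ → UNSTABLE
  143–157 m: −αΔT+βΔS = −(1.1 × 10⁻⁴)(-9.9)+(8 × 10⁻⁴)(+0.40) = 1.4 × 10⁻³ → stable
  157–205 m: −αΔT+βΔS = −(1.1 × 10⁻⁴)(+2.4)+(8 × 10⁻⁴)(+3.91) = 2.9 × 10⁻³ → stable
The 32–143 m interval has Δρ < 0: lighter water underlies denser water.

32–143 m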